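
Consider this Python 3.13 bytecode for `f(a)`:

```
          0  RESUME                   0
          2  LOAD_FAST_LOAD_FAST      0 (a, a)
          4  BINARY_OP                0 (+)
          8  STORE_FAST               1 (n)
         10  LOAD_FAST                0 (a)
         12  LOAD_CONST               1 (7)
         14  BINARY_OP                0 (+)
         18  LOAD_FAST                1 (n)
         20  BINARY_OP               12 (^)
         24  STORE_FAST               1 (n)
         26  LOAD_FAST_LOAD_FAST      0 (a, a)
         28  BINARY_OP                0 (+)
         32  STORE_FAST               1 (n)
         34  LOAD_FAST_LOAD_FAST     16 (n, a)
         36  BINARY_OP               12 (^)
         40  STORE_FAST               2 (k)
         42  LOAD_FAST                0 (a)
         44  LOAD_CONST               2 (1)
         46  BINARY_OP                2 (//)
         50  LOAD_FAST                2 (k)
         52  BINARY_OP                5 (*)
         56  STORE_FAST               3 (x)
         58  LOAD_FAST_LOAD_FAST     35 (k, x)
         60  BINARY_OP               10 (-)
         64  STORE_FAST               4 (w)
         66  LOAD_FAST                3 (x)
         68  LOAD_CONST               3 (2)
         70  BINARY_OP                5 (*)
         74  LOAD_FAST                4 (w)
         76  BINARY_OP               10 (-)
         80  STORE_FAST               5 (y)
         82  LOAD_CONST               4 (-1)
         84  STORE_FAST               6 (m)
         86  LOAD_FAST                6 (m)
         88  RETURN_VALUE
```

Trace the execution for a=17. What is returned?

-1

LOAD_FAST_LOAD_FAST a,a → push 17,17. Stack: [17, 17]
BINARY_OP + → 17 + 17 = 34. Stack: [34]
STORE_FAST n → n=34. Stack: []
LOAD_FAST a → push 17. Stack: [17]
LOAD_CONST → push 7. Stack: [17, 7]
BINARY_OP + → 17 + 7 = 24. Stack: [24]
LOAD_FAST n → push 34. Stack: [24, 34]
BINARY_OP ^ → 24 ^ 34 = 58. Stack: [58]
STORE_FAST n → n=58. Stack: []
LOAD_FAST_LOAD_FAST a,a → push 17,17. Stack: [17, 17]
BINARY_OP + → 17 + 17 = 34. Stack: [34]
STORE_FAST n → n=34. Stack: []
LOAD_FAST_LOAD_FAST n,a → push 34,17. Stack: [34, 17]
BINARY_OP ^ → 34 ^ 17 = 51. Stack: [51]
STORE_FAST k → k=51. Stack: []
LOAD_FAST a → push 17. Stack: [17]
LOAD_CONST → push 1. Stack: [17, 1]
BINARY_OP // → 17 // 1 = 17. Stack: [17]
LOAD_FAST k → push 51. Stack: [17, 51]
BINARY_OP * → 17 * 51 = 867. Stack: [867]
STORE_FAST x → x=867. Stack: []
LOAD_FAST_LOAD_FAST k,x → push 51,867. Stack: [51, 867]
BINARY_OP - → 51 - 867 = -816. Stack: [-816]
STORE_FAST w → w=-816. Stack: []
LOAD_FAST x → push 867. Stack: [867]
LOAD_CONST → push 2. Stack: [867, 2]
BINARY_OP * → 867 * 2 = 1734. Stack: [1734]
LOAD_FAST w → push -816. Stack: [1734, -816]
BINARY_OP - → 1734 - -816 = 2550. Stack: [2550]
STORE_FAST y → y=2550. Stack: []
LOAD_CONST → push -1. Stack: [-1]
STORE_FAST m → m=-1. Stack: []
LOAD_FAST m → push -1. Stack: [-1]
RETURN_VALUE → return -1.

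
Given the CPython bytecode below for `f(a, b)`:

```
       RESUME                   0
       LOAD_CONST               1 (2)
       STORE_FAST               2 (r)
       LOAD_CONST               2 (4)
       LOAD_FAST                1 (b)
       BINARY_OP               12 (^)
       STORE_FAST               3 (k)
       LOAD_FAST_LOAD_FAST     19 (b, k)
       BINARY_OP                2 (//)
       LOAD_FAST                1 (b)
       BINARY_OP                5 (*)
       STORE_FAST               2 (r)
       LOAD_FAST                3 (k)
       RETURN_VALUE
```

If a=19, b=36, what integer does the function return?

LOAD_CONST → push 2. Stack: [2]
STORE_FAST r → r=2. Stack: []
LOAD_CONST → push 4. Stack: [4]
LOAD_FAST b → push 36. Stack: [4, 36]
BINARY_OP ^ → 4 ^ 36 = 32. Stack: [32]
STORE_FAST k → k=32. Stack: []
LOAD_FAST_LOAD_FAST b,k → push 36,32. Stack: [36, 32]
BINARY_OP // → 36 // 32 = 1. Stack: [1]
LOAD_FAST b → push 36. Stack: [1, 36]
BINARY_OP * → 1 * 36 = 36. Stack: [36]
STORE_FAST r → r=36. Stack: []
LOAD_FAST k → push 32. Stack: [32]
RETURN_VALUE → return 32.

32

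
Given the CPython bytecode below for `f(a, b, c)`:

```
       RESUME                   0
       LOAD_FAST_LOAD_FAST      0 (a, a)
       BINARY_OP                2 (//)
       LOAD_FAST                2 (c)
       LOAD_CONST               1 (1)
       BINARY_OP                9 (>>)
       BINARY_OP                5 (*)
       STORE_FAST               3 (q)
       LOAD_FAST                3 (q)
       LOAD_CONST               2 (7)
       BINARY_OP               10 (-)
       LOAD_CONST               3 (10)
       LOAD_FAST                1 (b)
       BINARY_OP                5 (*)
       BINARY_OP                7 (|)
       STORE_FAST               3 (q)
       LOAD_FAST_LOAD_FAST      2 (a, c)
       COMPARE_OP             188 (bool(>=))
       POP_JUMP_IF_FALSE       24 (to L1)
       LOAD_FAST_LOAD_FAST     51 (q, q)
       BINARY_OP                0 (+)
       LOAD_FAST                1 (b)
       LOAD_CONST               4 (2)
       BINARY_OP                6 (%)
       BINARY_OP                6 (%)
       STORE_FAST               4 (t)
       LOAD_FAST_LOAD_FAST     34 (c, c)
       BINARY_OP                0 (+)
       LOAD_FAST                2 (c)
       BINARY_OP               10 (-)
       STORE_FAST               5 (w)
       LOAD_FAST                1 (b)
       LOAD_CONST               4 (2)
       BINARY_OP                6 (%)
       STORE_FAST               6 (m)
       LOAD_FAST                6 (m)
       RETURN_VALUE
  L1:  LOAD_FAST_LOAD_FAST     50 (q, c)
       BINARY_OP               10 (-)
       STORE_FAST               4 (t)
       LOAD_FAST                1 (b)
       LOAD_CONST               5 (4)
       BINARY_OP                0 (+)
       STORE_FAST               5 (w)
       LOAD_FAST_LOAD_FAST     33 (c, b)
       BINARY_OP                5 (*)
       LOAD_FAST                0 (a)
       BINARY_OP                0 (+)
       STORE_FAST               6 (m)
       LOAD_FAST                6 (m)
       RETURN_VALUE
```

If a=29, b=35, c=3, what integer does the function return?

LOAD_FAST_LOAD_FAST a,a → push 29,29. Stack: [29, 29]
BINARY_OP // → 29 // 29 = 1. Stack: [1]
LOAD_FAST c → push 3. Stack: [1, 3]
LOAD_CONST → push 1. Stack: [1, 3, 1]
BINARY_OP >> → 3 >> 1 = 1. Stack: [1, 1]
BINARY_OP * → 1 * 1 = 1. Stack: [1]
STORE_FAST q → q=1. Stack: []
LOAD_FAST q → push 1. Stack: [1]
LOAD_CONST → push 7. Stack: [1, 7]
BINARY_OP - → 1 - 7 = -6. Stack: [-6]
LOAD_CONST → push 10. Stack: [-6, 10]
LOAD_FAST b → push 35. Stack: [-6, 10, 35]
BINARY_OP * → 10 * 35 = 350. Stack: [-6, 350]
BINARY_OP | → -6 | 350 = -2. Stack: [-2]
STORE_FAST q → q=-2. Stack: []
LOAD_FAST_LOAD_FAST a,c → push 29,3. Stack: [29, 3]
COMPARE_OP bool(>=) → 29 vs 3 = True. Stack: [True]
POP_JUMP_IF_FALSE → pop True; no jump. Stack: []
LOAD_FAST_LOAD_FAST q,q → push -2,-2. Stack: [-2, -2]
BINARY_OP + → -2 + -2 = -4. Stack: [-4]
LOAD_FAST b → push 35. Stack: [-4, 35]
LOAD_CONST → push 2. Stack: [-4, 35, 2]
BINARY_OP % → 35 % 2 = 1. Stack: [-4, 1]
BINARY_OP % → -4 % 1 = 0. Stack: [0]
STORE_FAST t → t=0. Stack: []
LOAD_FAST_LOAD_FAST c,c → push 3,3. Stack: [3, 3]
BINARY_OP + → 3 + 3 = 6. Stack: [6]
LOAD_FAST c → push 3. Stack: [6, 3]
BINARY_OP - → 6 - 3 = 3. Stack: [3]
STORE_FAST w → w=3. Stack: []
LOAD_FAST b → push 35. Stack: [35]
LOAD_CONST → push 2. Stack: [35, 2]
BINARY_OP % → 35 % 2 = 1. Stack: [1]
STORE_FAST m → m=1. Stack: []
LOAD_FAST m → push 1. Stack: [1]
RETURN_VALUE → return 1.

1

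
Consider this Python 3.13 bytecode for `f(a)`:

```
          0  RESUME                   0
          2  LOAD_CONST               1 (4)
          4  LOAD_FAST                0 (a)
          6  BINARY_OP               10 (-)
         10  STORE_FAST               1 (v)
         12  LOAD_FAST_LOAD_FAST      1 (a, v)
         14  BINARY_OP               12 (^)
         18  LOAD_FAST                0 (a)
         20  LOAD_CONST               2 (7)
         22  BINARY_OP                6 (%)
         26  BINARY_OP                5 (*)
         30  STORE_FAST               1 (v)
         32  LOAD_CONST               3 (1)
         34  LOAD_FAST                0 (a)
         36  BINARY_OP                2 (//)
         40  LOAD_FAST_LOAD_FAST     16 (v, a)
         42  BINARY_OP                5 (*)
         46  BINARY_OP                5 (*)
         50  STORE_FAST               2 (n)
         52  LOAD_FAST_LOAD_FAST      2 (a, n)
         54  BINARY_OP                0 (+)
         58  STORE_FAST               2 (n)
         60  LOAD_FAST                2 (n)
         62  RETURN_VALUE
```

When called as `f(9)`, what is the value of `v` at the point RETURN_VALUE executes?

-28

LOAD_CONST → push 4. Stack: [4]
LOAD_FAST a → push 9. Stack: [4, 9]
BINARY_OP - → 4 - 9 = -5. Stack: [-5]
STORE_FAST v → v=-5. Stack: []
LOAD_FAST_LOAD_FAST a,v → push 9,-5. Stack: [9, -5]
BINARY_OP ^ → 9 ^ -5 = -14. Stack: [-14]
LOAD_FAST a → push 9. Stack: [-14, 9]
LOAD_CONST → push 7. Stack: [-14, 9, 7]
BINARY_OP % → 9 % 7 = 2. Stack: [-14, 2]
BINARY_OP * → -14 * 2 = -28. Stack: [-28]
STORE_FAST v → v=-28. Stack: []
LOAD_CONST → push 1. Stack: [1]
LOAD_FAST a → push 9. Stack: [1, 9]
BINARY_OP // → 1 // 9 = 0. Stack: [0]
LOAD_FAST_LOAD_FAST v,a → push -28,9. Stack: [0, -28, 9]
BINARY_OP * → -28 * 9 = -252. Stack: [0, -252]
BINARY_OP * → 0 * -252 = 0. Stack: [0]
STORE_FAST n → n=0. Stack: []
LOAD_FAST_LOAD_FAST a,n → push 9,0. Stack: [9, 0]
BINARY_OP + → 9 + 0 = 9. Stack: [9]
STORE_FAST n → n=9. Stack: []
LOAD_FAST n → push 9. Stack: [9]
RETURN_VALUE → return 9.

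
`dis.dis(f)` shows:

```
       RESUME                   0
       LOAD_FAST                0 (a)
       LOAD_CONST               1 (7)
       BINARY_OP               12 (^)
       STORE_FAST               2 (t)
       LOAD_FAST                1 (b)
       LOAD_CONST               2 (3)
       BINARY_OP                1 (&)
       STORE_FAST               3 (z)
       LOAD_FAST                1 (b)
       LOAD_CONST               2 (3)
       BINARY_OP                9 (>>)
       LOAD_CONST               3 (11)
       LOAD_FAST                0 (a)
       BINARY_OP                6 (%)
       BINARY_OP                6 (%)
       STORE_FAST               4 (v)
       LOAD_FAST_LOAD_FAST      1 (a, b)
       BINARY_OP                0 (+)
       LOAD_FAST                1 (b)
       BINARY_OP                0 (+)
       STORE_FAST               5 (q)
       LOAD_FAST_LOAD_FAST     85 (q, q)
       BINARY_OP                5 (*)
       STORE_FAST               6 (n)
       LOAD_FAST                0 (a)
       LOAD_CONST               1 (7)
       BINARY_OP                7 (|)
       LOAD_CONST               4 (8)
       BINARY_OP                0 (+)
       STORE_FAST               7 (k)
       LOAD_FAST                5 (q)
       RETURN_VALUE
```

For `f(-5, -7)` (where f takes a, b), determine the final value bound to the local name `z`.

LOAD_FAST a → push -5. Stack: [-5]
LOAD_CONST → push 7. Stack: [-5, 7]
BINARY_OP ^ → -5 ^ 7 = -4. Stack: [-4]
STORE_FAST t → t=-4. Stack: []
LOAD_FAST b → push -7. Stack: [-7]
LOAD_CONST → push 3. Stack: [-7, 3]
BINARY_OP & → -7 & 3 = 1. Stack: [1]
STORE_FAST z → z=1. Stack: []
LOAD_FAST b → push -7. Stack: [-7]
LOAD_CONST → push 3. Stack: [-7, 3]
BINARY_OP >> → -7 >> 3 = -1. Stack: [-1]
LOAD_CONST → push 11. Stack: [-1, 11]
LOAD_FAST a → push -5. Stack: [-1, 11, -5]
BINARY_OP % → 11 % -5 = -4. Stack: [-1, -4]
BINARY_OP % → -1 % -4 = -1. Stack: [-1]
STORE_FAST v → v=-1. Stack: []
LOAD_FAST_LOAD_FAST a,b → push -5,-7. Stack: [-5, -7]
BINARY_OP + → -5 + -7 = -12. Stack: [-12]
LOAD_FAST b → push -7. Stack: [-12, -7]
BINARY_OP + → -12 + -7 = -19. Stack: [-19]
STORE_FAST q → q=-19. Stack: []
LOAD_FAST_LOAD_FAST q,q → push -19,-19. Stack: [-19, -19]
BINARY_OP * → -19 * -19 = 361. Stack: [361]
STORE_FAST n → n=361. Stack: []
LOAD_FAST a → push -5. Stack: [-5]
LOAD_CONST → push 7. Stack: [-5, 7]
BINARY_OP | → -5 | 7 = -1. Stack: [-1]
LOAD_CONST → push 8. Stack: [-1, 8]
BINARY_OP + → -1 + 8 = 7. Stack: [7]
STORE_FAST k → k=7. Stack: []
LOAD_FAST q → push -19. Stack: [-19]
RETURN_VALUE → return -19.

1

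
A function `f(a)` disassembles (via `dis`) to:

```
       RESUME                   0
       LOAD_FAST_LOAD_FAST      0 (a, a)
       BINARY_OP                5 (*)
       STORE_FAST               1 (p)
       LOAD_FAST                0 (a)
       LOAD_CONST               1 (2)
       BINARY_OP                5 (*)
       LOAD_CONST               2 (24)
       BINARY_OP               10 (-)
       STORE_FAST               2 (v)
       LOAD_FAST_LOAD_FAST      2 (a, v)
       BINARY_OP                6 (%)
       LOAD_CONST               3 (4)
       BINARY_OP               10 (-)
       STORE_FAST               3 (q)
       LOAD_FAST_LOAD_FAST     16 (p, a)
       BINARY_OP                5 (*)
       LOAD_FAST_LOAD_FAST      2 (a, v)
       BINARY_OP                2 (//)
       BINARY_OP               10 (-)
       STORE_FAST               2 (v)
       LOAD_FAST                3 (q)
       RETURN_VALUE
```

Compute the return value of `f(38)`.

LOAD_FAST_LOAD_FAST a,a → push 38,38. Stack: [38, 38]
BINARY_OP * → 38 * 38 = 1444. Stack: [1444]
STORE_FAST p → p=1444. Stack: []
LOAD_FAST a → push 38. Stack: [38]
LOAD_CONST → push 2. Stack: [38, 2]
BINARY_OP * → 38 * 2 = 76. Stack: [76]
LOAD_CONST → push 24. Stack: [76, 24]
BINARY_OP - → 76 - 24 = 52. Stack: [52]
STORE_FAST v → v=52. Stack: []
LOAD_FAST_LOAD_FAST a,v → push 38,52. Stack: [38, 52]
BINARY_OP % → 38 % 52 = 38. Stack: [38]
LOAD_CONST → push 4. Stack: [38, 4]
BINARY_OP - → 38 - 4 = 34. Stack: [34]
STORE_FAST q → q=34. Stack: []
LOAD_FAST_LOAD_FAST p,a → push 1444,38. Stack: [1444, 38]
BINARY_OP * → 1444 * 38 = 54872. Stack: [54872]
LOAD_FAST_LOAD_FAST a,v → push 38,52. Stack: [54872, 38, 52]
BINARY_OP // → 38 // 52 = 0. Stack: [54872, 0]
BINARY_OP - → 54872 - 0 = 54872. Stack: [54872]
STORE_FAST v → v=54872. Stack: []
LOAD_FAST q → push 34. Stack: [34]
RETURN_VALUE → return 34.

34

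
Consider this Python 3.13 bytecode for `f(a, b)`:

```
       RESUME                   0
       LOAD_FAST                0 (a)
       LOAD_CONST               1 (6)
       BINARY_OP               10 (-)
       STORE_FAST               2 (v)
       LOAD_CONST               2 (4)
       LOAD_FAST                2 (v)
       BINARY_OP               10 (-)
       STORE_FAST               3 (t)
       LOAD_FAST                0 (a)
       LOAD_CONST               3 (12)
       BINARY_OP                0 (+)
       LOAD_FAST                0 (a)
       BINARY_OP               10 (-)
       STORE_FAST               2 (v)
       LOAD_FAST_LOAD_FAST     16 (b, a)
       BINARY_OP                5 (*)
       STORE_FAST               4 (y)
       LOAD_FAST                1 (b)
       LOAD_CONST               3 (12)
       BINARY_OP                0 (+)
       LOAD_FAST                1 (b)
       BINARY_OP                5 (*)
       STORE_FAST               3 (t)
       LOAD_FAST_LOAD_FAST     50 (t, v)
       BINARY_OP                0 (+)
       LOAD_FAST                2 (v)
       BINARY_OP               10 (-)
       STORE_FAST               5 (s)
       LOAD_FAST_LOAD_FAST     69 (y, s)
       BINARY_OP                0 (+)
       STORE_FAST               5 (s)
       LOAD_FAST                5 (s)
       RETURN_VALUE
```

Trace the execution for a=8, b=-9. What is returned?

LOAD_FAST a → push 8. Stack: [8]
LOAD_CONST → push 6. Stack: [8, 6]
BINARY_OP - → 8 - 6 = 2. Stack: [2]
STORE_FAST v → v=2. Stack: []
LOAD_CONST → push 4. Stack: [4]
LOAD_FAST v → push 2. Stack: [4, 2]
BINARY_OP - → 4 - 2 = 2. Stack: [2]
STORE_FAST t → t=2. Stack: []
LOAD_FAST a → push 8. Stack: [8]
LOAD_CONST → push 12. Stack: [8, 12]
BINARY_OP + → 8 + 12 = 20. Stack: [20]
LOAD_FAST a → push 8. Stack: [20, 8]
BINARY_OP - → 20 - 8 = 12. Stack: [12]
STORE_FAST v → v=12. Stack: []
LOAD_FAST_LOAD_FAST b,a → push -9,8. Stack: [-9, 8]
BINARY_OP * → -9 * 8 = -72. Stack: [-72]
STORE_FAST y → y=-72. Stack: []
LOAD_FAST b → push -9. Stack: [-9]
LOAD_CONST → push 12. Stack: [-9, 12]
BINARY_OP + → -9 + 12 = 3. Stack: [3]
LOAD_FAST b → push -9. Stack: [3, -9]
BINARY_OP * → 3 * -9 = -27. Stack: [-27]
STORE_FAST t → t=-27. Stack: []
LOAD_FAST_LOAD_FAST t,v → push -27,12. Stack: [-27, 12]
BINARY_OP + → -27 + 12 = -15. Stack: [-15]
LOAD_FAST v → push 12. Stack: [-15, 12]
BINARY_OP - → -15 - 12 = -27. Stack: [-27]
STORE_FAST s → s=-27. Stack: []
LOAD_FAST_LOAD_FAST y,s → push -72,-27. Stack: [-72, -27]
BINARY_OP + → -72 + -27 = -99. Stack: [-99]
STORE_FAST s → s=-99. Stack: []
LOAD_FAST s → push -99. Stack: [-99]
RETURN_VALUE → return -99.

-99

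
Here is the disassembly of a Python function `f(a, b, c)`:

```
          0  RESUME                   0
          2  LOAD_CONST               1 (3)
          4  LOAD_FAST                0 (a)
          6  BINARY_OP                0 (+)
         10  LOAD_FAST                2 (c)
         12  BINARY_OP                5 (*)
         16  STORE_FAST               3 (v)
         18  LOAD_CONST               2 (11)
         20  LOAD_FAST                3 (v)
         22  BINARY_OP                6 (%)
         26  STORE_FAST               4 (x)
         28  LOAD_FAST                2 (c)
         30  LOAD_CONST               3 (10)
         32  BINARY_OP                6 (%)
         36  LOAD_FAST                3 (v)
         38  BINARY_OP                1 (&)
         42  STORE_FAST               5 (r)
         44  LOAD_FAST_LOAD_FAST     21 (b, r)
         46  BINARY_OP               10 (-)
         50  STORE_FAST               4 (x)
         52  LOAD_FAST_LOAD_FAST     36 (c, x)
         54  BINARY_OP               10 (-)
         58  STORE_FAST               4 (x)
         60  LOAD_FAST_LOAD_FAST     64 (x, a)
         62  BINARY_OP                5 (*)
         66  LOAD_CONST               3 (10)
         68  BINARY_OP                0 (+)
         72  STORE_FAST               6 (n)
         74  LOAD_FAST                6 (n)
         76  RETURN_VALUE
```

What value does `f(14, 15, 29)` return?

332

LOAD_CONST → push 3. Stack: [3]
LOAD_FAST a → push 14. Stack: [3, 14]
BINARY_OP + → 3 + 14 = 17. Stack: [17]
LOAD_FAST c → push 29. Stack: [17, 29]
BINARY_OP * → 17 * 29 = 493. Stack: [493]
STORE_FAST v → v=493. Stack: []
LOAD_CONST → push 11. Stack: [11]
LOAD_FAST v → push 493. Stack: [11, 493]
BINARY_OP % → 11 % 493 = 11. Stack: [11]
STORE_FAST x → x=11. Stack: []
LOAD_FAST c → push 29. Stack: [29]
LOAD_CONST → push 10. Stack: [29, 10]
BINARY_OP % → 29 % 10 = 9. Stack: [9]
LOAD_FAST v → push 493. Stack: [9, 493]
BINARY_OP & → 9 & 493 = 9. Stack: [9]
STORE_FAST r → r=9. Stack: []
LOAD_FAST_LOAD_FAST b,r → push 15,9. Stack: [15, 9]
BINARY_OP - → 15 - 9 = 6. Stack: [6]
STORE_FAST x → x=6. Stack: []
LOAD_FAST_LOAD_FAST c,x → push 29,6. Stack: [29, 6]
BINARY_OP - → 29 - 6 = 23. Stack: [23]
STORE_FAST x → x=23. Stack: []
LOAD_FAST_LOAD_FAST x,a → push 23,14. Stack: [23, 14]
BINARY_OP * → 23 * 14 = 322. Stack: [322]
LOAD_CONST → push 10. Stack: [322, 10]
BINARY_OP + → 322 + 10 = 332. Stack: [332]
STORE_FAST n → n=332. Stack: []
LOAD_FAST n → push 332. Stack: [332]
RETURN_VALUE → return 332.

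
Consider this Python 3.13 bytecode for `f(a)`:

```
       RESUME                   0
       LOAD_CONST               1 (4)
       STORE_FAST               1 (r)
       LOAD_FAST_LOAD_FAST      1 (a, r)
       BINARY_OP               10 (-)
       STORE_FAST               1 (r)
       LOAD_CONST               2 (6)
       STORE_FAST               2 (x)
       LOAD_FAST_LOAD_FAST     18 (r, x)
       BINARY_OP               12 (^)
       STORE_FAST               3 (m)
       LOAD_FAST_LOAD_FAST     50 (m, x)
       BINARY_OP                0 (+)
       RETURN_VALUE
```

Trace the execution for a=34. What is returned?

LOAD_CONST → push 4. Stack: [4]
STORE_FAST r → r=4. Stack: []
LOAD_FAST_LOAD_FAST a,r → push 34,4. Stack: [34, 4]
BINARY_OP - → 34 - 4 = 30. Stack: [30]
STORE_FAST r → r=30. Stack: []
LOAD_CONST → push 6. Stack: [6]
STORE_FAST x → x=6. Stack: []
LOAD_FAST_LOAD_FAST r,x → push 30,6. Stack: [30, 6]
BINARY_OP ^ → 30 ^ 6 = 24. Stack: [24]
STORE_FAST m → m=24. Stack: []
LOAD_FAST_LOAD_FAST m,x → push 24,6. Stack: [24, 6]
BINARY_OP + → 24 + 6 = 30. Stack: [30]
RETURN_VALUE → return 30.

30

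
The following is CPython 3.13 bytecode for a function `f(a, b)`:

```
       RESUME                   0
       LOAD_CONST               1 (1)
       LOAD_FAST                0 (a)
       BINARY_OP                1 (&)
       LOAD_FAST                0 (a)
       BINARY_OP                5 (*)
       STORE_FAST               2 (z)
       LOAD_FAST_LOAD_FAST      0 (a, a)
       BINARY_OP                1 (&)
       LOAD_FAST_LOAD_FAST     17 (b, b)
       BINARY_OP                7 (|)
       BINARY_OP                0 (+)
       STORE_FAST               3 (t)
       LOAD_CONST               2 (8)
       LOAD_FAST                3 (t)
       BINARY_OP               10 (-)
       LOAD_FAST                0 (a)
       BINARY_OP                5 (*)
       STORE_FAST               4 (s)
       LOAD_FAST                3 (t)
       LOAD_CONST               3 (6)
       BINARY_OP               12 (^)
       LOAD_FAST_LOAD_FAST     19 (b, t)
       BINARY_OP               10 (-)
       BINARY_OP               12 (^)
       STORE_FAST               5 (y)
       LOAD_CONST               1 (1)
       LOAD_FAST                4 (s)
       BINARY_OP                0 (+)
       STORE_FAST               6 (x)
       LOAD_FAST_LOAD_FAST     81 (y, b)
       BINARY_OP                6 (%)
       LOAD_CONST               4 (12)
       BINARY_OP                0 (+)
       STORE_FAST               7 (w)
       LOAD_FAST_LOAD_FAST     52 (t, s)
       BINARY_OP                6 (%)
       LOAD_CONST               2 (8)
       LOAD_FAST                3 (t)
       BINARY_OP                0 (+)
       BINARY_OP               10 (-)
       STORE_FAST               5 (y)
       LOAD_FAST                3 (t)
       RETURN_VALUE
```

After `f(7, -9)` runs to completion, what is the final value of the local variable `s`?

LOAD_CONST → push 1. Stack: [1]
LOAD_FAST a → push 7. Stack: [1, 7]
BINARY_OP & → 1 & 7 = 1. Stack: [1]
LOAD_FAST a → push 7. Stack: [1, 7]
BINARY_OP * → 1 * 7 = 7. Stack: [7]
STORE_FAST z → z=7. Stack: []
LOAD_FAST_LOAD_FAST a,a → push 7,7. Stack: [7, 7]
BINARY_OP & → 7 & 7 = 7. Stack: [7]
LOAD_FAST_LOAD_FAST b,b → push -9,-9. Stack: [7, -9, -9]
BINARY_OP | → -9 | -9 = -9. Stack: [7, -9]
BINARY_OP + → 7 + -9 = -2. Stack: [-2]
STORE_FAST t → t=-2. Stack: []
LOAD_CONST → push 8. Stack: [8]
LOAD_FAST t → push -2. Stack: [8, -2]
BINARY_OP - → 8 - -2 = 10. Stack: [10]
LOAD_FAST a → push 7. Stack: [10, 7]
BINARY_OP * → 10 * 7 = 70. Stack: [70]
STORE_FAST s → s=70. Stack: []
LOAD_FAST t → push -2. Stack: [-2]
LOAD_CONST → push 6. Stack: [-2, 6]
BINARY_OP ^ → -2 ^ 6 = -8. Stack: [-8]
LOAD_FAST_LOAD_FAST b,t → push -9,-2. Stack: [-8, -9, -2]
BINARY_OP - → -9 - -2 = -7. Stack: [-8, -7]
BINARY_OP ^ → -8 ^ -7 = 1. Stack: [1]
STORE_FAST y → y=1. Stack: []
LOAD_CONST → push 1. Stack: [1]
LOAD_FAST s → push 70. Stack: [1, 70]
BINARY_OP + → 1 + 70 = 71. Stack: [71]
STORE_FAST x → x=71. Stack: []
LOAD_FAST_LOAD_FAST y,b → push 1,-9. Stack: [1, -9]
BINARY_OP % → 1 % -9 = -8. Stack: [-8]
LOAD_CONST → push 12. Stack: [-8, 12]
BINARY_OP + → -8 + 12 = 4. Stack: [4]
STORE_FAST w → w=4. Stack: []
LOAD_FAST_LOAD_FAST t,s → push -2,70. Stack: [-2, 70]
BINARY_OP % → -2 % 70 = 68. Stack: [68]
LOAD_CONST → push 8. Stack: [68, 8]
LOAD_FAST t → push -2. Stack: [68, 8, -2]
BINARY_OP + → 8 + -2 = 6. Stack: [68, 6]
BINARY_OP - → 68 - 6 = 62. Stack: [62]
STORE_FAST y → y=62. Stack: []
LOAD_FAST t → push -2. Stack: [-2]
RETURN_VALUE → return -2.

70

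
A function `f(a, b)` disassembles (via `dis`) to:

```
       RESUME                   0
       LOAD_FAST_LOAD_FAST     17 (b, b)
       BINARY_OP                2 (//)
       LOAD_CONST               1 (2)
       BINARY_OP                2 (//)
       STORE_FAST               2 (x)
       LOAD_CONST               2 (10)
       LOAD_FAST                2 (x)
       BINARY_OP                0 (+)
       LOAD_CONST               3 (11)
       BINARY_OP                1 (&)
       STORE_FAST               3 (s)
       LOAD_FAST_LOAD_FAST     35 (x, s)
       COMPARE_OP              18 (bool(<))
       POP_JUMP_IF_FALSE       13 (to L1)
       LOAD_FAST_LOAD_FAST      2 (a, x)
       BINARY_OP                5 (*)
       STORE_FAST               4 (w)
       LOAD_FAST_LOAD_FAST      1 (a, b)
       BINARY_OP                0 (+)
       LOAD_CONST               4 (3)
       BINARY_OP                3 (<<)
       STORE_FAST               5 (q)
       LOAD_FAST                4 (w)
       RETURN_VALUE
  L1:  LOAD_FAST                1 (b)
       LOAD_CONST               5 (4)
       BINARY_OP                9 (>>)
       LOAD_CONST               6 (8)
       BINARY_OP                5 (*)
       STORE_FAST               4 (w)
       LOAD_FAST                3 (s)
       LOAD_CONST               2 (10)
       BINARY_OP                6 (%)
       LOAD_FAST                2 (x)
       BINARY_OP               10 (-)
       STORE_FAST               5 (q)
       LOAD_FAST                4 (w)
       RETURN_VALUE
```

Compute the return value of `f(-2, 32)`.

LOAD_FAST_LOAD_FAST b,b → push 32,32. Stack: [32, 32]
BINARY_OP // → 32 // 32 = 1. Stack: [1]
LOAD_CONST → push 2. Stack: [1, 2]
BINARY_OP // → 1 // 2 = 0. Stack: [0]
STORE_FAST x → x=0. Stack: []
LOAD_CONST → push 10. Stack: [10]
LOAD_FAST x → push 0. Stack: [10, 0]
BINARY_OP + → 10 + 0 = 10. Stack: [10]
LOAD_CONST → push 11. Stack: [10, 11]
BINARY_OP & → 10 & 11 = 10. Stack: [10]
STORE_FAST s → s=10. Stack: []
LOAD_FAST_LOAD_FAST x,s → push 0,10. Stack: [0, 10]
COMPARE_OP bool(<) → 0 vs 10 = True. Stack: [True]
POP_JUMP_IF_FALSE → pop True; no jump. Stack: []
LOAD_FAST_LOAD_FAST a,x → push -2,0. Stack: [-2, 0]
BINARY_OP * → -2 * 0 = 0. Stack: [0]
STORE_FAST w → w=0. Stack: []
LOAD_FAST_LOAD_FAST a,b → push -2,32. Stack: [-2, 32]
BINARY_OP + → -2 + 32 = 30. Stack: [30]
LOAD_CONST → push 3. Stack: [30, 3]
BINARY_OP << → 30 << 3 = 240. Stack: [240]
STORE_FAST q → q=240. Stack: []
LOAD_FAST w → push 0. Stack: [0]
RETURN_VALUE → return 0.

0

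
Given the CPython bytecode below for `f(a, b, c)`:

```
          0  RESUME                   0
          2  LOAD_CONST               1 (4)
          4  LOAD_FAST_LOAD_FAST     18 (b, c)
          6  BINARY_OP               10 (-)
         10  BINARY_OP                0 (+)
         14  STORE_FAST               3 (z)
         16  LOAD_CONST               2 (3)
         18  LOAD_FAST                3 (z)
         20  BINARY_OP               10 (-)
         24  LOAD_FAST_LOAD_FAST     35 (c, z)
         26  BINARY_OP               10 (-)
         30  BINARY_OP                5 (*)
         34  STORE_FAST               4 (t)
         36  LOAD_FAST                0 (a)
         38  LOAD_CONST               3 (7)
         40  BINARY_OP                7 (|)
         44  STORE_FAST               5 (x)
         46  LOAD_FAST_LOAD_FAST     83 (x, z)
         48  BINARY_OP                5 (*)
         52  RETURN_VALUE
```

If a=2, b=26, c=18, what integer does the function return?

84

LOAD_CONST → push 4. Stack: [4]
LOAD_FAST_LOAD_FAST b,c → push 26,18. Stack: [4, 26, 18]
BINARY_OP - → 26 - 18 = 8. Stack: [4, 8]
BINARY_OP + → 4 + 8 = 12. Stack: [12]
STORE_FAST z → z=12. Stack: []
LOAD_CONST → push 3. Stack: [3]
LOAD_FAST z → push 12. Stack: [3, 12]
BINARY_OP - → 3 - 12 = -9. Stack: [-9]
LOAD_FAST_LOAD_FAST c,z → push 18,12. Stack: [-9, 18, 12]
BINARY_OP - → 18 - 12 = 6. Stack: [-9, 6]
BINARY_OP * → -9 * 6 = -54. Stack: [-54]
STORE_FAST t → t=-54. Stack: []
LOAD_FAST a → push 2. Stack: [2]
LOAD_CONST → push 7. Stack: [2, 7]
BINARY_OP | → 2 | 7 = 7. Stack: [7]
STORE_FAST x → x=7. Stack: []
LOAD_FAST_LOAD_FAST x,z → push 7,12. Stack: [7, 12]
BINARY_OP * → 7 * 12 = 84. Stack: [84]
RETURN_VALUE → return 84.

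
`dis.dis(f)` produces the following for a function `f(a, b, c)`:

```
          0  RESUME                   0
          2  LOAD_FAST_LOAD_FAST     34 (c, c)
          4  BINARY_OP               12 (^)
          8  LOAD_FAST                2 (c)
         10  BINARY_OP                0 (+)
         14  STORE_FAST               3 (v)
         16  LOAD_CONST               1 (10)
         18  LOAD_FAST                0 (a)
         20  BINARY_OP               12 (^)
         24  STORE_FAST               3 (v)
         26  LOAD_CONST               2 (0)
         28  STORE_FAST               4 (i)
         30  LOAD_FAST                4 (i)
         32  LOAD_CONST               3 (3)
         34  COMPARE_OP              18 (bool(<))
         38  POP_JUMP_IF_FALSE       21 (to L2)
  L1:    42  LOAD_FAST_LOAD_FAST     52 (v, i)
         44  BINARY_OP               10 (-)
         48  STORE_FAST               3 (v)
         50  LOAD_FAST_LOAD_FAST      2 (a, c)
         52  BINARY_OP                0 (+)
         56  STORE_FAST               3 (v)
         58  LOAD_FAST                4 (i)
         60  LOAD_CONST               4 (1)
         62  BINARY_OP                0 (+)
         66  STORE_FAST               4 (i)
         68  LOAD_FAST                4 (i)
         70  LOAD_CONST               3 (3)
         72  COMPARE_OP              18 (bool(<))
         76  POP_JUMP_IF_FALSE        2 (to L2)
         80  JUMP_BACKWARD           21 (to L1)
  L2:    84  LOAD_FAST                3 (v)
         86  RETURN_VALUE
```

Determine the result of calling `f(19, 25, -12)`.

LOAD_FAST_LOAD_FAST c,c → push -12,-12. Stack: [-12, -12]
BINARY_OP ^ → -12 ^ -12 = 0. Stack: [0]
LOAD_FAST c → push -12. Stack: [0, -12]
BINARY_OP + → 0 + -12 = -12. Stack: [-12]
STORE_FAST v → v=-12. Stack: []
LOAD_CONST → push 10. Stack: [10]
LOAD_FAST a → push 19. Stack: [10, 19]
BINARY_OP ^ → 10 ^ 19 = 25. Stack: [25]
STORE_FAST v → v=25. Stack: []
LOAD_CONST → push 0. Stack: [0]
STORE_FAST i → i=0. Stack: []
LOAD_FAST i → push 0. Stack: [0]
LOAD_CONST → push 3. Stack: [0, 3]
COMPARE_OP bool(<) → 0 vs 3 = True. Stack: [True]
POP_JUMP_IF_FALSE → pop True; no jump. Stack: []
LOAD_FAST_LOAD_FAST v,i → push 25,0. Stack: [25, 0]
BINARY_OP - → 25 - 0 = 25. Stack: [25]
STORE_FAST v → v=25. Stack: []
LOAD_FAST_LOAD_FAST a,c → push 19,-12. Stack: [19, -12]
BINARY_OP + → 19 + -12 = 7. Stack: [7]
STORE_FAST v → v=7. Stack: []
LOAD_FAST i → push 0. Stack: [0]
LOAD_CONST → push 1. Stack: [0, 1]
BINARY_OP + → 0 + 1 = 1. Stack: [1]
STORE_FAST i → i=1. Stack: []
LOAD_FAST i → push 1. Stack: [1]
LOAD_CONST → push 3. Stack: [1, 3]
COMPARE_OP bool(<) → 1 vs 3 = True. Stack: [True]
POP_JUMP_IF_FALSE → pop True; no jump. Stack: []
LOAD_FAST_LOAD_FAST v,i → push 7,1. Stack: [7, 1]
BINARY_OP - → 7 - 1 = 6. Stack: [6]
STORE_FAST v → v=6. Stack: []
LOAD_FAST_LOAD_FAST a,c → push 19,-12. Stack: [19, -12]
BINARY_OP + → 19 + -12 = 7. Stack: [7]
STORE_FAST v → v=7. Stack: []
LOAD_FAST i → push 1. Stack: [1]
LOAD_CONST → push 1. Stack: [1, 1]
BINARY_OP + → 1 + 1 = 2. Stack: [2]
STORE_FAST i → i=2. Stack: []
LOAD_FAST i → push 2. Stack: [2]
LOAD_CONST → push 3. Stack: [2, 3]
COMPARE_OP bool(<) → 2 vs 3 = True. Stack: [True]
POP_JUMP_IF_FALSE → pop True; no jump. Stack: []
LOAD_FAST_LOAD_FAST v,i → push 7,2. Stack: [7, 2]
BINARY_OP - → 7 - 2 = 5. Stack: [5]
STORE_FAST v → v=5. Stack: []
LOAD_FAST_LOAD_FAST a,c → push 19,-12. Stack: [19, -12]
BINARY_OP + → 19 + -12 = 7. Stack: [7]
STORE_FAST v → v=7. Stack: []
LOAD_FAST i → push 2. Stack: [2]
LOAD_CONST → push 1. Stack: [2, 1]
BINARY_OP + → 2 + 1 = 3. Stack: [3]
STORE_FAST i → i=3. Stack: []
LOAD_FAST i → push 3. Stack: [3]
LOAD_CONST → push 3. Stack: [3, 3]
COMPARE_OP bool(<) → 3 vs 3 = False. Stack: [False]
POP_JUMP_IF_FALSE → pop False; jump. Stack: []
LOAD_FAST v → push 7. Stack: [7]
RETURN_VALUE → return 7.

7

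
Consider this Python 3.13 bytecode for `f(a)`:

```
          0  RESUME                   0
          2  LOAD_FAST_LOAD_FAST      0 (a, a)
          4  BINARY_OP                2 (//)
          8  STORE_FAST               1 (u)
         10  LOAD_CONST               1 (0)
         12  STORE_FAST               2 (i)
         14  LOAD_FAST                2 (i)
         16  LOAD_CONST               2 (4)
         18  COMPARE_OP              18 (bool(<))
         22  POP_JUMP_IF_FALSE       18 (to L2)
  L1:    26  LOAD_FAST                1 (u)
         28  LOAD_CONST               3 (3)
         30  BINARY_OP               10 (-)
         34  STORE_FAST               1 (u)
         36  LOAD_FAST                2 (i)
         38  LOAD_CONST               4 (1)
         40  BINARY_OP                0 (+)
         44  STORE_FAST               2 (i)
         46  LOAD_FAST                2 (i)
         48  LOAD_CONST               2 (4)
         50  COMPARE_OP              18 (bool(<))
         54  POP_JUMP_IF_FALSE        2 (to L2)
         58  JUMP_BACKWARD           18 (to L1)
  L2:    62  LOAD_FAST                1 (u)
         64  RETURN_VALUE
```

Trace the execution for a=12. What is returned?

-11

LOAD_FAST_LOAD_FAST a,a → push 12,12. Stack: [12, 12]
BINARY_OP // → 12 // 12 = 1. Stack: [1]
STORE_FAST u → u=1. Stack: []
LOAD_CONST → push 0. Stack: [0]
STORE_FAST i → i=0. Stack: []
LOAD_FAST i → push 0. Stack: [0]
LOAD_CONST → push 4. Stack: [0, 4]
COMPARE_OP bool(<) → 0 vs 4 = True. Stack: [True]
POP_JUMP_IF_FALSE → pop True; no jump. Stack: []
LOAD_FAST u → push 1. Stack: [1]
LOAD_CONST → push 3. Stack: [1, 3]
BINARY_OP - → 1 - 3 = -2. Stack: [-2]
STORE_FAST u → u=-2. Stack: []
LOAD_FAST i → push 0. Stack: [0]
LOAD_CONST → push 1. Stack: [0, 1]
BINARY_OP + → 0 + 1 = 1. Stack: [1]
STORE_FAST i → i=1. Stack: []
LOAD_FAST i → push 1. Stack: [1]
LOAD_CONST → push 4. Stack: [1, 4]
COMPARE_OP bool(<) → 1 vs 4 = True. Stack: [True]
POP_JUMP_IF_FALSE → pop True; no jump. Stack: []
LOAD_FAST u → push -2. Stack: [-2]
LOAD_CONST → push 3. Stack: [-2, 3]
BINARY_OP - → -2 - 3 = -5. Stack: [-5]
STORE_FAST u → u=-5. Stack: []
LOAD_FAST i → push 1. Stack: [1]
LOAD_CONST → push 1. Stack: [1, 1]
BINARY_OP + → 1 + 1 = 2. Stack: [2]
STORE_FAST i → i=2. Stack: []
LOAD_FAST i → push 2. Stack: [2]
LOAD_CONST → push 4. Stack: [2, 4]
COMPARE_OP bool(<) → 2 vs 4 = True. Stack: [True]
POP_JUMP_IF_FALSE → pop True; no jump. Stack: []
LOAD_FAST u → push -5. Stack: [-5]
LOAD_CONST → push 3. Stack: [-5, 3]
BINARY_OP - → -5 - 3 = -8. Stack: [-8]
STORE_FAST u → u=-8. Stack: []
LOAD_FAST i → push 2. Stack: [2]
LOAD_CONST → push 1. Stack: [2, 1]
BINARY_OP + → 2 + 1 = 3. Stack: [3]
STORE_FAST i → i=3. Stack: []
LOAD_FAST i → push 3. Stack: [3]
LOAD_CONST → push 4. Stack: [3, 4]
COMPARE_OP bool(<) → 3 vs 4 = True. Stack: [True]
POP_JUMP_IF_FALSE → pop True; no jump. Stack: []
LOAD_FAST u → push -8. Stack: [-8]
LOAD_CONST → push 3. Stack: [-8, 3]
BINARY_OP - → -8 - 3 = -11. Stack: [-11]
STORE_FAST u → u=-11. Stack: []
LOAD_FAST i → push 3. Stack: [3]
LOAD_CONST → push 1. Stack: [3, 1]
BINARY_OP + → 3 + 1 = 4. Stack: [4]
STORE_FAST i → i=4. Stack: []
LOAD_FAST i → push 4. Stack: [4]
LOAD_CONST → push 4. Stack: [4, 4]
COMPARE_OP bool(<) → 4 vs 4 = False. Stack: [False]
POP_JUMP_IF_FALSE → pop False; jump. Stack: []
LOAD_FAST u → push -11. Stack: [-11]
RETURN_VALUE → return -11.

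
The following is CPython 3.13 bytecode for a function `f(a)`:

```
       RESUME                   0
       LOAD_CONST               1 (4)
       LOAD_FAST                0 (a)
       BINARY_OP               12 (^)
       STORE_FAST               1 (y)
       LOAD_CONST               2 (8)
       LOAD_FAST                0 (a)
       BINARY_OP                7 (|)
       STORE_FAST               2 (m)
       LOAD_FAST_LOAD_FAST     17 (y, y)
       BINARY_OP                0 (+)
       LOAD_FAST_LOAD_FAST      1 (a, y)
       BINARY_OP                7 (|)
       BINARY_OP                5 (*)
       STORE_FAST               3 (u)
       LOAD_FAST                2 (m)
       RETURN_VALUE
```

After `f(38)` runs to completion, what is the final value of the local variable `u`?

LOAD_CONST → push 4. Stack: [4]
LOAD_FAST a → push 38. Stack: [4, 38]
BINARY_OP ^ → 4 ^ 38 = 34. Stack: [34]
STORE_FAST y → y=34. Stack: []
LOAD_CONST → push 8. Stack: [8]
LOAD_FAST a → push 38. Stack: [8, 38]
BINARY_OP | → 8 | 38 = 46. Stack: [46]
STORE_FAST m → m=46. Stack: []
LOAD_FAST_LOAD_FAST y,y → push 34,34. Stack: [34, 34]
BINARY_OP + → 34 + 34 = 68. Stack: [68]
LOAD_FAST_LOAD_FAST a,y → push 38,34. Stack: [68, 38, 34]
BINARY_OP | → 38 | 34 = 38. Stack: [68, 38]
BINARY_OP * → 68 * 38 = 2584. Stack: [2584]
STORE_FAST u → u=2584. Stack: []
LOAD_FAST m → push 46. Stack: [46]
RETURN_VALUE → return 46.

2584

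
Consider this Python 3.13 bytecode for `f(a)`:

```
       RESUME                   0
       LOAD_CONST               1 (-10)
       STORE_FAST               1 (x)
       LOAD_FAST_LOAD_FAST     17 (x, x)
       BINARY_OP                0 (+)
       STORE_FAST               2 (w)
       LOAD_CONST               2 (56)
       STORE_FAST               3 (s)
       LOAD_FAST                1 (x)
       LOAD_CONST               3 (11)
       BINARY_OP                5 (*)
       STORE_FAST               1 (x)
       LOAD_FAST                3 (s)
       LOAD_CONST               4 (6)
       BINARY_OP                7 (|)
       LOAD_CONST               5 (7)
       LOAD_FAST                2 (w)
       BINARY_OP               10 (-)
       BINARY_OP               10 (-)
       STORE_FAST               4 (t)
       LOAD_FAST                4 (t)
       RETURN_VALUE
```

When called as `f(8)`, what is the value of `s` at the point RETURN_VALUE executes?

LOAD_CONST → push -10. Stack: [-10]
STORE_FAST x → x=-10. Stack: []
LOAD_FAST_LOAD_FAST x,x → push -10,-10. Stack: [-10, -10]
BINARY_OP + → -10 + -10 = -20. Stack: [-20]
STORE_FAST w → w=-20. Stack: []
LOAD_CONST → push 56. Stack: [56]
STORE_FAST s → s=56. Stack: []
LOAD_FAST x → push -10. Stack: [-10]
LOAD_CONST → push 11. Stack: [-10, 11]
BINARY_OP * → -10 * 11 = -110. Stack: [-110]
STORE_FAST x → x=-110. Stack: []
LOAD_FAST s → push 56. Stack: [56]
LOAD_CONST → push 6. Stack: [56, 6]
BINARY_OP | → 56 | 6 = 62. Stack: [62]
LOAD_CONST → push 7. Stack: [62, 7]
LOAD_FAST w → push -20. Stack: [62, 7, -20]
BINARY_OP - → 7 - -20 = 27. Stack: [62, 27]
BINARY_OP - → 62 - 27 = 35. Stack: [35]
STORE_FAST t → t=35. Stack: []
LOAD_FAST t → push 35. Stack: [35]
RETURN_VALUE → return 35.

56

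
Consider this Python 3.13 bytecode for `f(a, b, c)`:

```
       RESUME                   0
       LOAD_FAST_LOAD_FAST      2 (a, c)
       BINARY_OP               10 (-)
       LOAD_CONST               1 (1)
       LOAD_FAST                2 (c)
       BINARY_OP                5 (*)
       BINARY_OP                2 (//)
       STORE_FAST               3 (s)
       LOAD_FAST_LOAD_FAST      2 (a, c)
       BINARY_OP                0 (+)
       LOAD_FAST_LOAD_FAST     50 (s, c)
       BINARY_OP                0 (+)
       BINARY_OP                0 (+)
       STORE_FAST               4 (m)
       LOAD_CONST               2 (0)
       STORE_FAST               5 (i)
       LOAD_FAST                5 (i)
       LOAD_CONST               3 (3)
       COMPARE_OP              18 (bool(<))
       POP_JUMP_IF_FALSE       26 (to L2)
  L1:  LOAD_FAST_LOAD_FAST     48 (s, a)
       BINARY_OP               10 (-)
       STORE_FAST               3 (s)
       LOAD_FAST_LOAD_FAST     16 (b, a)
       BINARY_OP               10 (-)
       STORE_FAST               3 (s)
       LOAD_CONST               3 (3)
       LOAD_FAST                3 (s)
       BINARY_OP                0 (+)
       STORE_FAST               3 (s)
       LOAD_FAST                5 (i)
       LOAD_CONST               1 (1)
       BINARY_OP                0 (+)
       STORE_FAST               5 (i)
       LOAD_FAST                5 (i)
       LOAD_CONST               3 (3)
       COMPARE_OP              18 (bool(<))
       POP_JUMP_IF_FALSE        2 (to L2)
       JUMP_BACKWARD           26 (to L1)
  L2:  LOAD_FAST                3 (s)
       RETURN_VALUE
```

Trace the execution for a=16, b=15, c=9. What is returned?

LOAD_FAST_LOAD_FAST a,c → push 16,9
BINARY_OP - → 16 - 9 = 7
LOAD_CONST → push 1
LOAD_FAST c → push 9
BINARY_OP * → 1 * 9 = 9
BINARY_OP // → 7 // 9 = 0
STORE_FAST s → s=0
LOAD_FAST_LOAD_FAST a,c → push 16,9
BINARY_OP + → 16 + 9 = 25
LOAD_FAST_LOAD_FAST s,c → push 0,9
BINARY_OP + → 0 + 9 = 9
BINARY_OP + → 25 + 9 = 34
STORE_FAST m → m=34
LOAD_CONST → push 0
STORE_FAST i → i=0
LOAD_FAST i → push 0
LOAD_CONST → push 3
COMPARE_OP bool(<) → 0 vs 3 = True
POP_JUMP_IF_FALSE → pop True; no jump
LOAD_FAST_LOAD_FAST s,a → push 0,16
BINARY_OP - → 0 - 16 = -16
STORE_FAST s → s=-16
LOAD_FAST_LOAD_FAST b,a → push 15,16
BINARY_OP - → 15 - 16 = -1
STORE_FAST s → s=-1
LOAD_CONST → push 3
LOAD_FAST s → push -1
BINARY_OP + → 3 + -1 = 2
STORE_FAST s → s=2
LOAD_FAST i → push 0
LOAD_CONST → push 1
BINARY_OP + → 0 + 1 = 1
STORE_FAST i → i=1
LOAD_FAST i → push 1
LOAD_CONST → push 3
COMPARE_OP bool(<) → 1 vs 3 = True
POP_JUMP_IF_FALSE → pop True; no jump
LOAD_FAST_LOAD_FAST s,a → push 2,16
BINARY_OP - → 2 - 16 = -14
STORE_FAST s → s=-14
LOAD_FAST_LOAD_FAST b,a → push 15,16
BINARY_OP - → 15 - 16 = -1
STORE_FAST s → s=-1
LOAD_CONST → push 3
LOAD_FAST s → push -1
BINARY_OP + → 3 + -1 = 2
STORE_FAST s → s=2
LOAD_FAST i → push 1
LOAD_CONST → push 1
BINARY_OP + → 1 + 1 = 2
STORE_FAST i → i=2
LOAD_FAST i → push 2
LOAD_CONST → push 3
COMPARE_OP bool(<) → 2 vs 3 = True
POP_JUMP_IF_FALSE → pop True; no jump
LOAD_FAST_LOAD_FAST s,a → push 2,16
BINARY_OP - → 2 - 16 = -14
STORE_FAST s → s=-14
LOAD_FAST_LOAD_FAST b,a → push 15,16
BINARY_OP - → 15 - 16 = -1
STORE_FAST s → s=-1
LOAD_CONST → push 3
LOAD_FAST s → push -1
BINARY_OP + → 3 + -1 = 2
STORE_FAST s → s=2
LOAD_FAST i → push 2
LOAD_CONST → push 1
BINARY_OP + → 2 + 1 = 3
STORE_FAST i → i=3
LOAD_FAST i → push 3
LOAD_CONST → push 3
COMPARE_OP bool(<) → 3 vs 3 = False
POP_JUMP_IF_FALSE → pop False; jump
LOAD_FAST s → push 2
RETURN_VALUE → return 2.

2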